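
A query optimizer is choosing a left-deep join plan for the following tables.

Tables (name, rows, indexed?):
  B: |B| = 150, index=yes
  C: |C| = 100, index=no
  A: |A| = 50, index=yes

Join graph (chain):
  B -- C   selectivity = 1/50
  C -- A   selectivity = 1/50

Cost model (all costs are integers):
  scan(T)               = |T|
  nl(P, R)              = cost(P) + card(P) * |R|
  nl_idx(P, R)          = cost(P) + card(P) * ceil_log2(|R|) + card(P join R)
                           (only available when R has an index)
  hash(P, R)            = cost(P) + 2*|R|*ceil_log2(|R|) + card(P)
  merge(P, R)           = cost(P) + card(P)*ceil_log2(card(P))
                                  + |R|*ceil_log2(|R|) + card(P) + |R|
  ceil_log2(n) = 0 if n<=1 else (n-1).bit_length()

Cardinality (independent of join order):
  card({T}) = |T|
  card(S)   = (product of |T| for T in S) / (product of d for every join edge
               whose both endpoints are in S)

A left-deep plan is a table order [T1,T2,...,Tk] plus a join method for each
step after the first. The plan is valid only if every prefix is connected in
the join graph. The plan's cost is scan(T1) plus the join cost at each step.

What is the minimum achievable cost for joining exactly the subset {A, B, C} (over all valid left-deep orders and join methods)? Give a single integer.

1900

Selinger DP over subsets of {A,B,C}:
  {B}: scan cost=150, card=150
  {C}: scan cost=100, card=100
  {A}: scan cost=50, card=50
  {BC}: card=300; try (B,nl_idx)→1200, (C,hash)→1700, (B,merge)→2250, (C,merge)→2300, (B,hash)→2600, (B,nl)→15100 …(+1); best=1200 via (B,nl_idx)
  {AC}: card=100; try (A,hash)→800, (A,nl_idx)→800, (C,merge)→1200, (A,merge)→1250, (C,hash)→1500, (C,nl)→5050 …(+1); best=800 via (A,hash)
  {ABC}: card=300; try (B,nl_idx)→1900, (A,hash)→2100, (B,merge)→2950, (B,hash)→3300, (A,nl_idx)→3300, (A,merge)→4550 …(+2); best=1900 via (B,nl_idx)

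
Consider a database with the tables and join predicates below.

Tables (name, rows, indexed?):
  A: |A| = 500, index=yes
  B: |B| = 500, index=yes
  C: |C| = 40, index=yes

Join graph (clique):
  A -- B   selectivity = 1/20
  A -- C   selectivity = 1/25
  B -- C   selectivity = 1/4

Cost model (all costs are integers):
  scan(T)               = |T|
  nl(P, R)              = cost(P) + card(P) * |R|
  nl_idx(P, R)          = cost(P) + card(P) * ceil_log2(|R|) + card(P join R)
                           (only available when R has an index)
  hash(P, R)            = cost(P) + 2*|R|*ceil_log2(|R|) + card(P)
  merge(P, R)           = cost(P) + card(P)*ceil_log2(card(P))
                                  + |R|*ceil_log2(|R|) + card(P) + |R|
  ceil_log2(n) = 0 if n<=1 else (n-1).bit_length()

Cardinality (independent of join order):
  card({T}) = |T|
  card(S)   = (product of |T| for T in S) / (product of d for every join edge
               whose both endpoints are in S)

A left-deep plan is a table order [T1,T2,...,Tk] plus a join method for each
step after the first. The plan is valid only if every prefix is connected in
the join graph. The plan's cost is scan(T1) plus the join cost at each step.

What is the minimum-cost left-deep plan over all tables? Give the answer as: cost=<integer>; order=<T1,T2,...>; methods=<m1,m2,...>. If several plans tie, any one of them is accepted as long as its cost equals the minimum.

cost=11000; order=C,A,B; methods=nl_idx,hash

Selinger DP (subsets sized 1..n):
  {A}: scan cost=500, card=500
  {B}: scan cost=500, card=500
  {C}: scan cost=40, card=40
  {AB}: card=12500; try (B,hash)→10000, (A,hash)→10000, (B,merge)→10500, (A,merge)→10500, (B,nl_idx)→17500, (A,nl_idx)→17500 …(+2); best=10000 via (B,hash)
  {AC}: card=800; try (A,nl_idx)→1200, (C,hash)→1480, (C,nl_idx)→4300, (A,merge)→5320, (C,merge)→5780, (A,hash)→9080 …(+2); best=1200 via (A,nl_idx)
  {BC}: card=5000; try (C,hash)→1480, (B,merge)→5320, (B,nl_idx)→5400, (C,merge)→5780, (C,nl_idx)→8500, (B,hash)→9080 …(+2); best=1480 via (C,hash)
  {ABC}: card=5000; try (B,hash)→11000, (B,nl_idx)→13400, (B,merge)→15000, (A,hash)→15480, (C,hash)→22980, (A,nl_idx)→51480 …(+6); best=11000 via (B,hash)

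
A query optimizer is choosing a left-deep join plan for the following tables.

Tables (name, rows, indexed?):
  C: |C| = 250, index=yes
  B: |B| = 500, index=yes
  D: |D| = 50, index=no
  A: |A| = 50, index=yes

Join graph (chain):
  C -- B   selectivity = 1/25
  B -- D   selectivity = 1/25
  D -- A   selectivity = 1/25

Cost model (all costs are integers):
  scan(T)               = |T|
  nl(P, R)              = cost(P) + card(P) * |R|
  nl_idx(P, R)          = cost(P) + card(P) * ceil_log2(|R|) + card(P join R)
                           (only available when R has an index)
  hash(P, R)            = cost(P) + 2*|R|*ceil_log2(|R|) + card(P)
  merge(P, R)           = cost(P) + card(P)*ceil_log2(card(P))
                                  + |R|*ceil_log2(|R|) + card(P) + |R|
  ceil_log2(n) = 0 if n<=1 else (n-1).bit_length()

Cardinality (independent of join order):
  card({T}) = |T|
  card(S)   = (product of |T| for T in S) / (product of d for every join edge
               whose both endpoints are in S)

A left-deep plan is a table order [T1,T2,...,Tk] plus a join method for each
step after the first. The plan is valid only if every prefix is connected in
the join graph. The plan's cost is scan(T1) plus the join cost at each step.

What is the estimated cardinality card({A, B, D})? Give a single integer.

2000

Tables in S: A(50), B(500), D(50)
Edges inside S: B-D(d=25), D-A(d=25)
numerator = 50 * 500 * 50 = 1250000
denominator = 25 * 25 = 625
card(S) = 1250000 / 625 = 2000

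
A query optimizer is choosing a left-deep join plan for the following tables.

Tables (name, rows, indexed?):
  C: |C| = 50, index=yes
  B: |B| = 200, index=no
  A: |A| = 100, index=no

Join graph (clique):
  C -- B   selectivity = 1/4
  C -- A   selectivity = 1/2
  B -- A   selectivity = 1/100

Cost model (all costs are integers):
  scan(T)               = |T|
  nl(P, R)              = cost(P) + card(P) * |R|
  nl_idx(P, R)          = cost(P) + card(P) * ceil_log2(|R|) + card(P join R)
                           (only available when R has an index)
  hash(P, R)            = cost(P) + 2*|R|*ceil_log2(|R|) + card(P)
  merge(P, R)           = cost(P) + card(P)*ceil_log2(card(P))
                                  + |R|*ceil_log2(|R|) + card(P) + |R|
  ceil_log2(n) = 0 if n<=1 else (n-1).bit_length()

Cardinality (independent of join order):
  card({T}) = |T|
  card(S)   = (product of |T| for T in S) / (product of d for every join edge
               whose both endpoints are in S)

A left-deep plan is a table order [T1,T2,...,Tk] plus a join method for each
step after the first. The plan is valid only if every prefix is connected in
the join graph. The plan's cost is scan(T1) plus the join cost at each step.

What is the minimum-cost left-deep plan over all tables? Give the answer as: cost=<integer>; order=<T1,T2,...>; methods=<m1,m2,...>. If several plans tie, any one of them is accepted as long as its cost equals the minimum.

cost=2600; order=B,A,C; methods=hash,hash

Selinger DP (subsets sized 1..n):
  {C}: scan cost=50, card=50
  {B}: scan cost=200, card=200
  {A}: scan cost=100, card=100
  {BC}: card=2500; try (C,hash)→1000, (B,merge)→2200, (C,merge)→2350, (B,hash)→3300, (C,nl_idx)→3900, (B,nl)→10050 …(+1); best=1000 via (C,hash)
  {AC}: card=2500; try (C,hash)→800, (A,merge)→1200, (C,merge)→1250, (A,hash)→1500, (C,nl_idx)→3200, (A,nl)→5050 …(+1); best=800 via (C,hash)
  {AB}: card=200; try (A,hash)→1800, (B,merge)→2700, (A,merge)→2800, (B,hash)→3400, (B,nl)→20100, (A,nl)→20200; best=1800 via (A,hash)
  {ABC}: card=1250; try (C,hash)→2600, (C,merge)→3950, (C,nl_idx)→4250, (A,hash)→4900, (B,hash)→6500, (C,nl)→11800 …(+4); best=2600 via (C,hash)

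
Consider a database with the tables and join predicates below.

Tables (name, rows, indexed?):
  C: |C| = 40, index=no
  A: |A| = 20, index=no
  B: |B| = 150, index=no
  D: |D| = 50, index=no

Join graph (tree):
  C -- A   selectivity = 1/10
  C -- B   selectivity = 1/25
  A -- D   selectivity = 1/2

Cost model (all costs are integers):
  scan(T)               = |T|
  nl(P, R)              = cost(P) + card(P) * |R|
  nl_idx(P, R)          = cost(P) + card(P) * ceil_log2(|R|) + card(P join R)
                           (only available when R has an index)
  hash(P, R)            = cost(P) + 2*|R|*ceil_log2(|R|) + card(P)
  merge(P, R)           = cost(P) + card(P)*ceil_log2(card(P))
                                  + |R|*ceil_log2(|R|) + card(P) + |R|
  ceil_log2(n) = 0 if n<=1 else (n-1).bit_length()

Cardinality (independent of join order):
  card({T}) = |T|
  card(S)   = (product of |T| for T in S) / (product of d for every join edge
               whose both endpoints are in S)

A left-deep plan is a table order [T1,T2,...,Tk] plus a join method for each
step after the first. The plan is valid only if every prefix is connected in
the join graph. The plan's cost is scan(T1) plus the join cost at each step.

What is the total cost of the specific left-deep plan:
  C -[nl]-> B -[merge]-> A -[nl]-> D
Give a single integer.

32320

step 1: scan C: cost=40, card=40
step 2: join B via nl
    card(P join B) = 40*150/(25) = 240
    cost = 40 + 40*150 = 6040
step 3: join A via merge
    card(P join A) = 240*20/(10) = 480
    cost = 6040 + 240*8 + 20*5 + 240 + 20 = 8320
step 4: join D via nl
    card(P join D) = 480*50/(2) = 12000
    cost = 8320 + 480*50 = 32320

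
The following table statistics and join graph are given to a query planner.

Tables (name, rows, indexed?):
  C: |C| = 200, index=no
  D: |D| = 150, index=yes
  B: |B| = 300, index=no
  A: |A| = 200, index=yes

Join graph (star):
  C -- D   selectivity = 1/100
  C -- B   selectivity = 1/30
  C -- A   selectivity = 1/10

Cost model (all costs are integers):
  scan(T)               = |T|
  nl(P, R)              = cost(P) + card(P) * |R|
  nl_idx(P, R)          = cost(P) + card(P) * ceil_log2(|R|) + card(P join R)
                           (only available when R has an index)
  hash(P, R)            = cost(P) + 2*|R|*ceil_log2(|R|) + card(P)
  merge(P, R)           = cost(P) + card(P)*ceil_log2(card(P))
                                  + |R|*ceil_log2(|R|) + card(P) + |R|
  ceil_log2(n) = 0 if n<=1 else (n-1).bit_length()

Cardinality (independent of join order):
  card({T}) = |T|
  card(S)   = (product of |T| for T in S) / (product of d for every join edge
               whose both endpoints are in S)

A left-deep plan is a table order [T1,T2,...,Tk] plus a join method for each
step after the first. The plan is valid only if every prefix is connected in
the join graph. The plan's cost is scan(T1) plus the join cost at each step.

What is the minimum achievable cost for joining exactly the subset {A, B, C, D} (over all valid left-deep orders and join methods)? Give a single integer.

14000

Selinger DP over subsets of {A,B,C,D}:
  {C}: scan cost=200, card=200
  {D}: scan cost=150, card=150
  {B}: scan cost=300, card=300
  {A}: scan cost=200, card=200
  {CD}: card=300; try (D,nl_idx)→2100, (D,hash)→2800, (C,merge)→3300, (D,merge)→3350, (C,hash)→3500, (C,nl)→30150 …(+1); best=2100 via (D,nl_idx)
  {BC}: card=2000; try (C,hash)→3800, (B,merge)→5000, (C,merge)→5100, (B,hash)→5800, (B,nl)→60200, (C,nl)→60300; best=3800 via (C,hash)
  {AC}: card=4000; try (C,hash)→3600, (A,hash)→3600, (C,merge)→3800, (A,merge)→3800, (A,nl_idx)→5800, (C,nl)→40200 …(+1); best=3600 via (C,hash)
  {BCD}: card=3000; try (B,hash)→7800, (B,merge)→8100, (D,hash)→8200, (D,nl_idx)→22800, (D,merge)→29150, (B,nl)→92100 …(+1); best=7800 via (B,hash)
  {ACD}: card=6000; try (A,hash)→5600, (A,merge)→6900, (D,hash)→10000, (A,nl_idx)→10500, (D,nl_idx)→41600, (D,merge)→56950 …(+2); best=5600 via (A,hash)
  {ABC}: card=40000; try (A,hash)→9000, (B,hash)→13000, (A,merge)→29600, (B,merge)→58600, (A,nl_idx)→59800, (A,nl)→403800 …(+1); best=9000 via (A,hash)
  {ABCD}: card=60000; try (A,hash)→14000, (B,hash)→17000, (A,merge)→48600, (D,hash)→51400, (A,nl_idx)→91800, (B,merge)→92600 …(+5); best=14000 via (A,hash)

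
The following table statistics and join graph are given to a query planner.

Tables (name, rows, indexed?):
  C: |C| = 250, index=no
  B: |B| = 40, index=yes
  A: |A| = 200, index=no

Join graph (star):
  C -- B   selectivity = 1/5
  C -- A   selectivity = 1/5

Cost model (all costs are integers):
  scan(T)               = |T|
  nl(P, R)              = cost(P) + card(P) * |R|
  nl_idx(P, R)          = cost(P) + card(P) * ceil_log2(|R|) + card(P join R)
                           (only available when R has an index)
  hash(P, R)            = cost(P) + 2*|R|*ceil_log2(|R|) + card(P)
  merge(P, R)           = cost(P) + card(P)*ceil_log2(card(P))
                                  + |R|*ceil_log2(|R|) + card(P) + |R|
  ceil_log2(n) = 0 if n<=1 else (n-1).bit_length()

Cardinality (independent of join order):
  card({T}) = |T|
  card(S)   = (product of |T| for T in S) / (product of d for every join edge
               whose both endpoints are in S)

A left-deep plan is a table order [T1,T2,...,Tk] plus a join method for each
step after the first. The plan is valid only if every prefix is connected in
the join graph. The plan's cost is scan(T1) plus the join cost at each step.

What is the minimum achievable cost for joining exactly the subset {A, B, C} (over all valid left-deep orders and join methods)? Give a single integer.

6180

Selinger DP over subsets of {A,B,C}:
  {C}: scan cost=250, card=250
  {B}: scan cost=40, card=40
  {A}: scan cost=200, card=200
  {BC}: card=2000; try (B,hash)→980, (C,merge)→2570, (B,merge)→2780, (B,nl_idx)→3750, (C,hash)→4080, (C,nl)→10040 …(+1); best=980 via (B,hash)
  {AC}: card=10000; try (A,hash)→3700, (C,merge)→4250, (A,merge)→4300, (C,hash)→4400, (C,nl)→50200, (A,nl)→50250; best=3700 via (A,hash)
  {ABC}: card=80000; try (A,hash)→6180, (B,hash)→14180, (A,merge)→26780, (B,nl_idx)→143700, (B,merge)→153980, (A,nl)→400980 …(+1); best=6180 via (A,hash)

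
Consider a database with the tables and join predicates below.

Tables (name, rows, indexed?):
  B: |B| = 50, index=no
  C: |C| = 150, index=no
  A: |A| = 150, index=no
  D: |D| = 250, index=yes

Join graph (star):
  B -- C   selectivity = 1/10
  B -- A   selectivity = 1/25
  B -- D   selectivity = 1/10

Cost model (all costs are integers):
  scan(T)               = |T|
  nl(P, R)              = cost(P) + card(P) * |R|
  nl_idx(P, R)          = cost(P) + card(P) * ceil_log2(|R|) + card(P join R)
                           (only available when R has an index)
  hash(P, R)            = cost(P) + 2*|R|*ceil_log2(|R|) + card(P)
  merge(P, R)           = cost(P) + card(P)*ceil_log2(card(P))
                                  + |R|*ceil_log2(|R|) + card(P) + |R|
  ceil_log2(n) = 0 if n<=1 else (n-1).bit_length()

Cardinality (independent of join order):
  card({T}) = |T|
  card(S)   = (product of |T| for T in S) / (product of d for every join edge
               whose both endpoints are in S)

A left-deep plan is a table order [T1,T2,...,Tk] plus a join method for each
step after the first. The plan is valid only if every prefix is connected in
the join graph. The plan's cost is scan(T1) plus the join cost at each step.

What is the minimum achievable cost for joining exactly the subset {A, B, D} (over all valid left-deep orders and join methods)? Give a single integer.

Selinger DP over subsets of {A,B,D}:
  {B}: scan cost=50, card=50
  {A}: scan cost=150, card=150
  {D}: scan cost=250, card=250
  {AB}: card=300; try (B,hash)→900, (A,merge)→1750, (B,merge)→1850, (A,hash)→2500, (A,nl)→7550, (B,nl)→7650; best=900 via (B,hash)
  {BD}: card=1250; try (B,hash)→1100, (D,nl_idx)→1700, (D,merge)→2650, (B,merge)→2850, (D,hash)→4100, (D,nl)→12550 …(+1); best=1100 via (B,hash)
  {ABD}: card=7500; try (A,hash)→4750, (D,hash)→5200, (D,merge)→6150, (D,nl_idx)→10800, (A,merge)→17450, (D,nl)→75900 …(+1); best=4750 via (A,hash)

4750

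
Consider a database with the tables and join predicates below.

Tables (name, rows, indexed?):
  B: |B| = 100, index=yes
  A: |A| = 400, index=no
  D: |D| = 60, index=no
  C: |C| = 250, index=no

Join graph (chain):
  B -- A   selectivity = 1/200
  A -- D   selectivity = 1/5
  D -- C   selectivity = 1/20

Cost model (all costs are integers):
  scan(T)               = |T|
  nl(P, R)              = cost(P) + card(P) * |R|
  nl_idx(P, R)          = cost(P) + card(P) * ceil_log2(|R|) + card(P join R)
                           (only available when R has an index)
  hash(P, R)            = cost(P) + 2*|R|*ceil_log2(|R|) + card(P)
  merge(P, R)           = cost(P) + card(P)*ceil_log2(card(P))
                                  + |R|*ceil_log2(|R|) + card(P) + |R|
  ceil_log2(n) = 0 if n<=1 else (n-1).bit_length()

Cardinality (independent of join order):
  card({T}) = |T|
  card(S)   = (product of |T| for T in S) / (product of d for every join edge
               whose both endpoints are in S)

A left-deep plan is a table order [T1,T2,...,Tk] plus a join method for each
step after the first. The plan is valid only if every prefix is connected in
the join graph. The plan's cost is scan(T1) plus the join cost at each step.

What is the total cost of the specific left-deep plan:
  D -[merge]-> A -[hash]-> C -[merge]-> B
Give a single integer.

1034080

step 1: scan D: cost=60, card=60
step 2: join A via merge
    card(P join A) = 60*400/(5) = 4800
    cost = 60 + 60*6 + 400*9 + 60 + 400 = 4480
step 3: join C via hash
    card(P join C) = 4800*250/(20) = 60000
    cost = 4480 + 2*250*8 + 4800 = 13280
step 4: join B via merge
    card(P join B) = 60000*100/(200) = 30000
    cost = 13280 + 60000*16 + 100*7 + 60000 + 100 = 1034080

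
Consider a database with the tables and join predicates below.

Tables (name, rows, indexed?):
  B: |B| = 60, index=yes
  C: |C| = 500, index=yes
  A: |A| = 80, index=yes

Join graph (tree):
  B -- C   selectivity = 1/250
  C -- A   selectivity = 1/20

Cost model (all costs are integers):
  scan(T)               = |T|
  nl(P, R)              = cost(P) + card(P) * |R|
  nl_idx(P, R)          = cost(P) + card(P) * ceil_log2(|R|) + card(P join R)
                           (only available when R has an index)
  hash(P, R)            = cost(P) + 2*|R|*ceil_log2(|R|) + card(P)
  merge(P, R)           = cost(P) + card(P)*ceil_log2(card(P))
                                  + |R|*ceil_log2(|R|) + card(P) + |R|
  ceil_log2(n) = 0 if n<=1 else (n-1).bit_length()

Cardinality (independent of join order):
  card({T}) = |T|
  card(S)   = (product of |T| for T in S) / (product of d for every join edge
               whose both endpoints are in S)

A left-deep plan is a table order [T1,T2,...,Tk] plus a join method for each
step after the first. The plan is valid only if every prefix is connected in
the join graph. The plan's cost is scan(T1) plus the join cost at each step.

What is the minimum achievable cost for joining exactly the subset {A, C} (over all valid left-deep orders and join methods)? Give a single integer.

Selinger DP over subsets of {A,C}:
  {C}: scan cost=500, card=500
  {A}: scan cost=80, card=80
  {AC}: card=2000; try (A,hash)→2120, (C,nl_idx)→2800, (C,merge)→5720, (A,nl_idx)→6000, (A,merge)→6140, (C,hash)→9160 …(+2); best=2120 via (A,hash)

2120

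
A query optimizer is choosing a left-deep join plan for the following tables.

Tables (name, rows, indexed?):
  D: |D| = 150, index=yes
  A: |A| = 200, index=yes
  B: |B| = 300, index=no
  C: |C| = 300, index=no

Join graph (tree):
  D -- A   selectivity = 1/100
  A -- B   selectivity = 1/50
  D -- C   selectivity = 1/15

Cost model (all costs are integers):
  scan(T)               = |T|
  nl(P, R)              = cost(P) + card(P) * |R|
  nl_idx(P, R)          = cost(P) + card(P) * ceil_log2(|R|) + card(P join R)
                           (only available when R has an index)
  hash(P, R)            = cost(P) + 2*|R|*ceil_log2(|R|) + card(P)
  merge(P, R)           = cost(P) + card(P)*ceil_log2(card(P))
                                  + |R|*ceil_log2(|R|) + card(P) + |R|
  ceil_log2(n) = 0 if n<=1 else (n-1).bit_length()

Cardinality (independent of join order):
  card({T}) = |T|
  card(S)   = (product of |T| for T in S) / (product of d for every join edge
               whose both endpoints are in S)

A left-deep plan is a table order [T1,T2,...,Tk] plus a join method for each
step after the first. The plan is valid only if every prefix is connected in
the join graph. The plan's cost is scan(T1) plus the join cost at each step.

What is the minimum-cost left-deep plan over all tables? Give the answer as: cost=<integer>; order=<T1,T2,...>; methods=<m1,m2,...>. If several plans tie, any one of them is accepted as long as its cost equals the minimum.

cost=14550; order=D,A,B,C; methods=nl_idx,hash,hash

Selinger DP (subsets sized 1..n):
  {D}: scan cost=150, card=150
  {A}: scan cost=200, card=200
  {B}: scan cost=300, card=300
  {C}: scan cost=300, card=300
  {AD}: card=300; try (A,nl_idx)→1650, (D,nl_idx)→2100, (D,hash)→2800, (A,merge)→3300, (D,merge)→3350, (A,hash)→3500 …(+2); best=1650 via (A,nl_idx)
  {CD}: card=3000; try (D,hash)→3000, (C,merge)→4500, (D,merge)→4650, (D,nl_idx)→5700, (C,hash)→5700, (C,nl)→45150 …(+1); best=3000 via (D,hash)
  {AB}: card=1200; try (A,hash)→3800, (A,nl_idx)→3900, (B,merge)→5000, (A,merge)→5100, (B,hash)→5800, (B,nl)→60200 …(+1); best=3800 via (A,hash)
  {ABD}: card=1800; try (B,hash)→7350, (D,hash)→7400, (B,merge)→7650, (D,nl_idx)→15200, (D,merge)→19550, (B,nl)→91650 …(+1); best=7350 via (B,hash)
  {ACD}: card=6000; try (C,hash)→7350, (C,merge)→7650, (A,hash)→9200, (A,nl_idx)→33000, (A,merge)→43800, (C,nl)→91650 …(+1); best=7350 via (C,hash)
  {ABCD}: card=36000; try (C,hash)→14550, (B,hash)→18750, (C,merge)→31950, (B,merge)→94350, (C,nl)→547350, (B,nl)→1807350; best=14550 via (C,hash)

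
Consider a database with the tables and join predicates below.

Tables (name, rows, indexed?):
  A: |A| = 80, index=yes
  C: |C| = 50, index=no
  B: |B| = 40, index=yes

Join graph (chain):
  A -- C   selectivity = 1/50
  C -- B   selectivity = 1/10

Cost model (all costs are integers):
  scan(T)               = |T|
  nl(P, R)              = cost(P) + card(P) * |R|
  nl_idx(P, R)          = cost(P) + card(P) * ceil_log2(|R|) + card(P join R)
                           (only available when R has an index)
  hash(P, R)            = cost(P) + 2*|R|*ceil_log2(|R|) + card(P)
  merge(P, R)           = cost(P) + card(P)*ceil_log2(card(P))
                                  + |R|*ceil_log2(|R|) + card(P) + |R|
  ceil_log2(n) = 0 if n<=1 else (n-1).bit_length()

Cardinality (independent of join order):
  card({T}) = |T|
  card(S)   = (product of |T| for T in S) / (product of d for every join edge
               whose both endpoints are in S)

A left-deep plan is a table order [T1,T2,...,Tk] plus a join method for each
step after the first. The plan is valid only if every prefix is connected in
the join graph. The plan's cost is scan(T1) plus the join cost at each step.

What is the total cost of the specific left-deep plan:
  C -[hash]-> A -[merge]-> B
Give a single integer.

2140

step 1: scan C: cost=50, card=50
step 2: join A via hash
    card(P join A) = 50*80/(50) = 80
    cost = 50 + 2*80*7 + 50 = 1220
step 3: join B via merge
    card(P join B) = 80*40/(10) = 320
    cost = 1220 + 80*7 + 40*6 + 80 + 40 = 2140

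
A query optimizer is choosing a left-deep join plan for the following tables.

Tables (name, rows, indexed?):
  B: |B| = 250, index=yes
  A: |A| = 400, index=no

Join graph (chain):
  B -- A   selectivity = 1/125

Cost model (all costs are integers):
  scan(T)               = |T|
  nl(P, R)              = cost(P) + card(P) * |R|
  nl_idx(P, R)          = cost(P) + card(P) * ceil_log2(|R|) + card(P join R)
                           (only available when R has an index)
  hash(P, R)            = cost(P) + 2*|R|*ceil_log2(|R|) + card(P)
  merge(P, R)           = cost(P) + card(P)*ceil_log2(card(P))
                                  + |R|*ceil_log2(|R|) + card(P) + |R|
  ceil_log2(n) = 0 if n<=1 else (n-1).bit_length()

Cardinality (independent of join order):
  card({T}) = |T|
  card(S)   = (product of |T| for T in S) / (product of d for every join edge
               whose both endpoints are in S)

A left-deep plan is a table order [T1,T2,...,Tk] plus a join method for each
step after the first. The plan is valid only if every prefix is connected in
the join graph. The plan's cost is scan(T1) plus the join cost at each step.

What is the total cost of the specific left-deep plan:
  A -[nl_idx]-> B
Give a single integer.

4400

step 1: scan A: cost=400, card=400
step 2: join B via nl_idx
    card(P join B) = 400*250/(125) = 800
    cost = 400 + 400*8 + 800 = 4400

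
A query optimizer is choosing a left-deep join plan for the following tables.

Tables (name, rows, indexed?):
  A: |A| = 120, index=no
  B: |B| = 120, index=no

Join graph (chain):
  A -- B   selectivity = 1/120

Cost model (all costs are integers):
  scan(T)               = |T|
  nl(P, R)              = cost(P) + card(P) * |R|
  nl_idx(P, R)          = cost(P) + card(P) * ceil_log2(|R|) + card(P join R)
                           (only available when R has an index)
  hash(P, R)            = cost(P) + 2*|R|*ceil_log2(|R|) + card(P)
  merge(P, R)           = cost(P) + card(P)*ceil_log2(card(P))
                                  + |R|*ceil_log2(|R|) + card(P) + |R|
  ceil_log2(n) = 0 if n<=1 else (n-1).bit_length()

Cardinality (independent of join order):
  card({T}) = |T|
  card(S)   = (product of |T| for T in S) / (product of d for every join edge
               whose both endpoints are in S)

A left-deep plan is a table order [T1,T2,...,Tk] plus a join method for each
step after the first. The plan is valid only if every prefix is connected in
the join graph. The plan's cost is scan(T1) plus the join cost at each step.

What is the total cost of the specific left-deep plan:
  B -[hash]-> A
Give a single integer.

step 1: scan B: cost=120, card=120
step 2: join A via hash
    card(P join A) = 120*120/(120) = 120
    cost = 120 + 2*120*7 + 120 = 1920

1920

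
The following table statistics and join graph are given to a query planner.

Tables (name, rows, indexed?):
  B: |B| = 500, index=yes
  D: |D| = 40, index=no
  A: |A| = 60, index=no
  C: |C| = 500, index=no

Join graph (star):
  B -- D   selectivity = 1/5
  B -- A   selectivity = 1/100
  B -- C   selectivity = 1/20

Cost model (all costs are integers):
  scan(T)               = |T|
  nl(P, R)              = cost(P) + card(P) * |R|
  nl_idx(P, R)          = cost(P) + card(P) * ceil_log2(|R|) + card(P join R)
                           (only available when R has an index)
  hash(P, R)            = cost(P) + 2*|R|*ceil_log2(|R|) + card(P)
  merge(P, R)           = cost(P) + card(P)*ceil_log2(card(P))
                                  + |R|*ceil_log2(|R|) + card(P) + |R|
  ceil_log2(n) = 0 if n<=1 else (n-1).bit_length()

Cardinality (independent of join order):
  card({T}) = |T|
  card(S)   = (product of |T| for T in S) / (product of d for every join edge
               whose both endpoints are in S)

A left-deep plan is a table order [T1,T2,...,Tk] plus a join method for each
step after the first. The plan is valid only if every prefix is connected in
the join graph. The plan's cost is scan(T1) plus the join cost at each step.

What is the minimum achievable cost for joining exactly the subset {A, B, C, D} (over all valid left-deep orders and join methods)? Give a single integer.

13080

Selinger DP over subsets of {A,B,C,D}:
  {B}: scan cost=500, card=500
  {D}: scan cost=40, card=40
  {A}: scan cost=60, card=60
  {C}: scan cost=500, card=500
  {BD}: card=4000; try (D,hash)→1480, (B,nl_idx)→4400, (B,merge)→5320, (D,merge)→5780, (B,hash)→9080, (B,nl)→20040 …(+1); best=1480 via (D,hash)
  {AB}: card=300; try (B,nl_idx)→900, (A,hash)→1720, (B,merge)→5480, (A,merge)→5920, (B,hash)→9120, (B,nl)→30060 …(+1); best=900 via (B,nl_idx)
  {BC}: card=12500; try (C,hash)→10000, (B,hash)→10000, (C,merge)→10500, (B,merge)→10500, (B,nl_idx)→17500, (C,nl)→250500 …(+1); best=10000 via (C,hash)
  {ABD}: card=2400; try (D,hash)→1680, (D,merge)→4180, (A,hash)→6200, (D,nl)→12900, (A,merge)→53900, (A,nl)→241480; best=1680 via (D,hash)
  {BCD}: card=100000; try (C,hash)→14480, (D,hash)→22980, (C,merge)→58480, (D,merge)→197780, (D,nl)→510000, (C,nl)→2001480; best=14480 via (C,hash)
  {ABC}: card=7500; try (C,merge)→8900, (C,hash)→10200, (A,hash)→23220, (C,nl)→150900, (A,merge)→197920, (A,nl)→760000; best=8900 via (C,merge)
  {ABCD}: card=60000; try (C,hash)→13080, (D,hash)→16880, (C,merge)→37880, (D,merge)→114180, (A,hash)→115200, (D,nl)→308900 …(+3); best=13080 via (C,hash)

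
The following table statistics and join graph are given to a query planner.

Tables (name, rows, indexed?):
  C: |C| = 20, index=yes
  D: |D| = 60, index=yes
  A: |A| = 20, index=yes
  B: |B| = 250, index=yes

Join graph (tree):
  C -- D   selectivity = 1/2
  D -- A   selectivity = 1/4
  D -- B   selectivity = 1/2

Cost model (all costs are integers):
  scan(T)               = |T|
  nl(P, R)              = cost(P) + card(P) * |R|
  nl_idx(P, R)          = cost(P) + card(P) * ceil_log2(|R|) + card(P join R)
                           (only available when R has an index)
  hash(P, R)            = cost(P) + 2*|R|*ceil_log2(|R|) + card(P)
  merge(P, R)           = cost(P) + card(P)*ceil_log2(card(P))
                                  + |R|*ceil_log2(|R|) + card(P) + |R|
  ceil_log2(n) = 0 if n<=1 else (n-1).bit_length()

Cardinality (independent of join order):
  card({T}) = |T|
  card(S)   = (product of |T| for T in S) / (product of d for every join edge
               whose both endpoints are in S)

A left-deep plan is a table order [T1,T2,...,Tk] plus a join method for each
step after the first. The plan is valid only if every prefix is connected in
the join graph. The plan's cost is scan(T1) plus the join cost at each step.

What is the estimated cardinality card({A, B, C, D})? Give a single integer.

375000

Tables in S: A(20), B(250), C(20), D(60)
Edges inside S: C-D(d=2), D-A(d=4), D-B(d=2)
numerator = 20 * 250 * 20 * 60 = 6000000
denominator = 2 * 4 * 2 = 16
card(S) = 6000000 / 16 = 375000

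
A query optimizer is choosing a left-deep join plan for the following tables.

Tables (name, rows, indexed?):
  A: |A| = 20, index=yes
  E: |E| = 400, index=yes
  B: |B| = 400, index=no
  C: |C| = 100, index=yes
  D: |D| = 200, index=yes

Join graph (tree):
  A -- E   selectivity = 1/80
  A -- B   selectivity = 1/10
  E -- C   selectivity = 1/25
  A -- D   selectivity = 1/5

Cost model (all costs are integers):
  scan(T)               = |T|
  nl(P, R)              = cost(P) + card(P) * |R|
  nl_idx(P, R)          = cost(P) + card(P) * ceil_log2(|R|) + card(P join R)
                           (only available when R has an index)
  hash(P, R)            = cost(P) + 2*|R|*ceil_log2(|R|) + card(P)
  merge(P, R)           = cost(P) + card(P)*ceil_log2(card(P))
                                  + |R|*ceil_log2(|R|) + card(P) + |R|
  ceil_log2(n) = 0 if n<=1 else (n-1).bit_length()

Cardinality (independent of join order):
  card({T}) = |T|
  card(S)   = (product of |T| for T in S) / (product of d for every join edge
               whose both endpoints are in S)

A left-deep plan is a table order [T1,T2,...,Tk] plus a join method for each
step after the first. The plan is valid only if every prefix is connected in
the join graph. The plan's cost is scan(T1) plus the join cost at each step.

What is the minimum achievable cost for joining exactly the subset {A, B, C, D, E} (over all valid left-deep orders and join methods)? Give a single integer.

28200

Selinger DP over subsets of {A,B,C,D,E}:
  {A}: scan cost=20, card=20
  {E}: scan cost=400, card=400
  {B}: scan cost=400, card=400
  {C}: scan cost=100, card=100
  {D}: scan cost=200, card=200
  {AE}: card=100; try (E,nl_idx)→300, (A,hash)→1000, (A,nl_idx)→2500, (E,merge)→4140, (A,merge)→4520, (E,hash)→7240 …(+2); best=300 via (E,nl_idx)
  {AB}: card=800; try (A,hash)→1000, (A,nl_idx)→3200, (B,merge)→4140, (A,merge)→4520, (B,hash)→7240, (B,nl)→8020 …(+1); best=1000 via (A,hash)
  {AD}: card=800; try (A,hash)→600, (D,nl_idx)→980, (D,merge)→1940, (A,nl_idx)→2000, (A,merge)→2120, (D,hash)→3240 …(+2); best=600 via (A,hash)
  {CE}: card=1600; try (C,hash)→2200, (E,nl_idx)→2600, (C,nl_idx)→4800, (E,merge)→4900, (C,merge)→5200, (E,hash)→7400 …(+2); best=2200 via (C,hash)
  {ABE}: card=4000; try (B,merge)→5100, (B,hash)→7600, (E,hash)→9000, (E,nl_idx)→12200, (E,merge)→13800, (B,nl)→40300 …(+1); best=5100 via (B,merge)
  {ACE}: card=400; try (C,nl_idx)→1400, (C,hash)→1800, (C,merge)→1900, (A,hash)→4000, (C,nl)→10300, (A,nl_idx)→10600 …(+2); best=1400 via (C,nl_idx)
  {ADE}: card=4000; try (D,merge)→2900, (D,hash)→3600, (D,nl_idx)→5100, (E,hash)→8600, (E,nl_idx)→11800, (E,merge)→13400 …(+2); best=2900 via (D,merge)
  {ABD}: card=32000; try (D,hash)→5000, (B,hash)→8600, (D,merge)→11600, (B,merge)→13400, (D,nl_idx)→39400, (D,nl)→161000 …(+1); best=5000 via (D,hash)
  {ABCE}: card=16000; try (B,hash)→9000, (B,merge)→9400, (C,hash)→10500, (C,nl_idx)→49100, (C,merge)→57900, (B,nl)→161400 …(+1); best=9000 via (B,hash)
  {ABDE}: card=160000; try (D,hash)→12300, (B,hash)→14100, (E,hash)→44200, (D,merge)→58900, (B,merge)→58900, (D,nl_idx)→197100 …(+5); best=12300 via (D,hash)
  {ACDE}: card=16000; try (D,hash)→5000, (D,merge)→7200, (C,hash)→8300, (D,nl_idx)→20600, (C,nl_idx)→46900, (C,merge)→55700 …(+2); best=5000 via (D,hash)
  {ABCDE}: card=640000; try (D,hash)→28200, (B,hash)→28200, (C,hash)→173700, (B,merge)→249000, (D,merge)→250800, (D,nl_idx)→777000 …(+5); best=28200 via (D,hash)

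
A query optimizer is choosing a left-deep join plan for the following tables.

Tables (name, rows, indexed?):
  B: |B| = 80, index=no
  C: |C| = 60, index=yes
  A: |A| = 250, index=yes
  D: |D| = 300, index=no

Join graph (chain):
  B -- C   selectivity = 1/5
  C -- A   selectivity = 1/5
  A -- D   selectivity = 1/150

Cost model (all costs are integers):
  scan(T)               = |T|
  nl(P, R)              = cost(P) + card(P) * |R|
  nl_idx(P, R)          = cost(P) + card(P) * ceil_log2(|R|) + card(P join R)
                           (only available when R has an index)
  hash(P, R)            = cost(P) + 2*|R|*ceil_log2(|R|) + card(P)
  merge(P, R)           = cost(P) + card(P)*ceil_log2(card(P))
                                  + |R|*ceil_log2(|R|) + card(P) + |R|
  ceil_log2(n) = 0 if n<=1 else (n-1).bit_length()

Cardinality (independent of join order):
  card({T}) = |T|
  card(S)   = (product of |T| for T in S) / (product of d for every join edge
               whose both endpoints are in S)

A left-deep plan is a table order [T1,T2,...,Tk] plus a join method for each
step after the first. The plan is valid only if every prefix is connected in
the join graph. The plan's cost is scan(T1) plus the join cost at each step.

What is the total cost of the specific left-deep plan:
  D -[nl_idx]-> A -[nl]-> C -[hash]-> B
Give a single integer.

step 1: scan D: cost=300, card=300
step 2: join A via nl_idx
    card(P join A) = 300*250/(150) = 500
    cost = 300 + 300*8 + 500 = 3200
step 3: join C via nl
    card(P join C) = 500*60/(5) = 6000
    cost = 3200 + 500*60 = 33200
step 4: join B via hash
    card(P join B) = 6000*80/(5) = 96000
    cost = 33200 + 2*80*7 + 6000 = 40320

40320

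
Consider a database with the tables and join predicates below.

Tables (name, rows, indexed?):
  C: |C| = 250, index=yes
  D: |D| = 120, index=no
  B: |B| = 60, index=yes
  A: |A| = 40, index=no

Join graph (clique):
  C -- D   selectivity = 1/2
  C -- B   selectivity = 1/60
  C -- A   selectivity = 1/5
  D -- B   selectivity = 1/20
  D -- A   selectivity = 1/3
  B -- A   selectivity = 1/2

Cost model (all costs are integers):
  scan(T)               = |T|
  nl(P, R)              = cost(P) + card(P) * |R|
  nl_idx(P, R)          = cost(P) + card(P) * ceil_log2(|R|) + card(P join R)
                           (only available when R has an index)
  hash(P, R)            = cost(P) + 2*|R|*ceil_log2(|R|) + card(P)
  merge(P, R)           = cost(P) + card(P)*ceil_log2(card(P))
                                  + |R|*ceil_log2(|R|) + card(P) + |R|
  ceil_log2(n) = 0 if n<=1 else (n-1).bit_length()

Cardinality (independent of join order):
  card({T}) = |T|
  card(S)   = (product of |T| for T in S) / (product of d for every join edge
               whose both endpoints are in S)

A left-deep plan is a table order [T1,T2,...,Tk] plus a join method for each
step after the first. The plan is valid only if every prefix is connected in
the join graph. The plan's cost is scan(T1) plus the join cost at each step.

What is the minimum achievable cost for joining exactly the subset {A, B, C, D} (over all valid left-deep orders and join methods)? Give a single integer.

Selinger DP over subsets of {A,B,C,D}:
  {C}: scan cost=250, card=250
  {D}: scan cost=120, card=120
  {B}: scan cost=60, card=60
  {A}: scan cost=40, card=40
  {CD}: card=15000; try (D,hash)→2180, (C,merge)→3330, (D,merge)→3460, (C,hash)→4240, (C,nl_idx)→16080, (C,nl)→30120 …(+1); best=2180 via (D,hash)
  {BC}: card=250; try (C,nl_idx)→790, (B,hash)→1220, (B,nl_idx)→2000, (C,merge)→2730, (B,merge)→2920, (C,hash)→4120 …(+2); best=790 via (C,nl_idx)
  {AC}: card=2000; try (A,hash)→980, (C,nl_idx)→2360, (C,merge)→2570, (A,merge)→2780, (C,hash)→4080, (C,nl)→10040 …(+1); best=980 via (A,hash)
  {BD}: card=360; try (B,hash)→960, (B,nl_idx)→1200, (D,merge)→1440, (B,merge)→1500, (D,hash)→1800, (D,nl)→7260 …(+1); best=960 via (B,hash)
  {AD}: card=1600; try (A,hash)→720, (D,merge)→1280, (A,merge)→1360, (D,hash)→1760, (D,nl)→4840, (A,nl)→4920; best=720 via (A,hash)
  {AB}: card=1200; try (A,hash)→600, (B,merge)→740, (A,merge)→760, (B,hash)→800, (B,nl_idx)→1480, (B,nl)→2440 …(+1); best=600 via (A,hash)
  {BCD}: card=750; try (D,hash)→2720, (D,merge)→4000, (C,nl_idx)→4590, (C,hash)→5320, (C,merge)→6810, (B,hash)→17900 …(+5); best=2720 via (D,hash)
  {ACD}: card=40000; try (D,hash)→4660, (C,hash)→6320, (A,hash)→17660, (C,merge)→22170, (D,merge)→25940, (C,nl_idx)→53520 …(+4); best=4660 via (D,hash)
  {ABC}: card=1000; try (A,hash)→1520, (A,merge)→3320, (B,hash)→3700, (C,hash)→5800, (A,nl)→10790, (C,nl_idx)→11200 …(+5); best=1520 via (A,hash)
  {ABD}: card=2400; try (A,hash)→1800, (B,hash)→3040, (D,hash)→3480, (A,merge)→4840, (B,nl_idx)→12720, (A,nl)→15360 …(+4); best=1800 via (A,hash)
  {ABCD}: card=1000; try (A,hash)→3950, (D,hash)→4200, (C,hash)→8200, (A,merge)→11250, (D,merge)→13480, (C,nl_idx)→22000 …(+8); best=3950 via (A,hash)

3950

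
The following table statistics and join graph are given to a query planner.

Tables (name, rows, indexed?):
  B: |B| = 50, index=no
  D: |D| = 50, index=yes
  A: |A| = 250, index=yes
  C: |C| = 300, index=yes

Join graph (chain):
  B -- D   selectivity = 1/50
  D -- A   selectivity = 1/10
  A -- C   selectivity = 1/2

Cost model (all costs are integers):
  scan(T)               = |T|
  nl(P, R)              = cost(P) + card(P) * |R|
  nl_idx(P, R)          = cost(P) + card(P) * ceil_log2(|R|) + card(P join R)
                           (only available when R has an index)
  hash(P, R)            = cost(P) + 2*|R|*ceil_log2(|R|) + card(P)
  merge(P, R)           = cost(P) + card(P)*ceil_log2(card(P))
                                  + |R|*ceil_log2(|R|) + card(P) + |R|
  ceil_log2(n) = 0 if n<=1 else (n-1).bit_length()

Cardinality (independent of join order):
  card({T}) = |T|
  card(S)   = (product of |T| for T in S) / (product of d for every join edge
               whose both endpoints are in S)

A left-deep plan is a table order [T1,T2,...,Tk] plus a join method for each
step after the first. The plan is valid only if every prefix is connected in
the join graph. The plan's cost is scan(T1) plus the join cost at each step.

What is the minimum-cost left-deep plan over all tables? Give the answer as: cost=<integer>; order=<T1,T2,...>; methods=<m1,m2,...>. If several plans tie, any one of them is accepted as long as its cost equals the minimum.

cost=8700; order=B,D,A,C; methods=nl_idx,nl_idx,hash

Selinger DP (subsets sized 1..n):
  {B}: scan cost=50, card=50
  {D}: scan cost=50, card=50
  {A}: scan cost=250, card=250
  {C}: scan cost=300, card=300
  {BD}: card=50; try (D,nl_idx)→400, (D,hash)→700, (B,hash)→700, (D,merge)→750, (B,merge)→750, (D,nl)→2550 …(+1); best=400 via (D,nl_idx)
  {AD}: card=1250; try (D,hash)→1100, (A,nl_idx)→1700, (A,merge)→2650, (D,merge)→2850, (D,nl_idx)→3000, (A,hash)→4100 …(+2); best=1100 via (D,hash)
  {AC}: card=37500; try (A,hash)→4600, (C,merge)→5500, (A,merge)→5550, (C,hash)→5900, (C,nl_idx)→40000, (A,nl_idx)→40200 …(+2); best=4600 via (A,hash)
  {ABD}: card=1250; try (A,nl_idx)→2050, (B,hash)→2950, (A,merge)→3000, (A,hash)→4450, (A,nl)→12900, (B,merge)→16450 …(+1); best=2050 via (A,nl_idx)
  {ACD}: card=187500; try (C,hash)→7750, (C,merge)→19100, (D,hash)→42700, (C,nl_idx)→199850, (C,nl)→376100, (D,nl_idx)→417100 …(+2); best=7750 via (C,hash)
  {ABCD}: card=187500; try (C,hash)→8700, (C,merge)→20050, (B,hash)→195850, (C,nl_idx)→200800, (C,nl)→377050, (B,merge)→3570600 …(+1); best=8700 via (C,hash)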